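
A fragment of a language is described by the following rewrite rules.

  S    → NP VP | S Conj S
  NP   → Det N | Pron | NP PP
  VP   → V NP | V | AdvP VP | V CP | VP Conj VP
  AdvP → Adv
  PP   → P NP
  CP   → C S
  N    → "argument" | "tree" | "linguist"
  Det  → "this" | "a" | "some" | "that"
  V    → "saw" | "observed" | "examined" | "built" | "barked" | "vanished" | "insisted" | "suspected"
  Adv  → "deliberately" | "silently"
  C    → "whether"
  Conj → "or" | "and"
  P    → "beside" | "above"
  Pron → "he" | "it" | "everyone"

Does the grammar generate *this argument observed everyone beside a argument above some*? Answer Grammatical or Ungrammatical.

Ungrammatical

For S → NP VP, the only prefix that parses as NP is 'this argument', but the remainder 'observed everyone beside a argument above some' is not a VP under these rules. The alternative S rule S → S Conj S likewise has no satisfying split.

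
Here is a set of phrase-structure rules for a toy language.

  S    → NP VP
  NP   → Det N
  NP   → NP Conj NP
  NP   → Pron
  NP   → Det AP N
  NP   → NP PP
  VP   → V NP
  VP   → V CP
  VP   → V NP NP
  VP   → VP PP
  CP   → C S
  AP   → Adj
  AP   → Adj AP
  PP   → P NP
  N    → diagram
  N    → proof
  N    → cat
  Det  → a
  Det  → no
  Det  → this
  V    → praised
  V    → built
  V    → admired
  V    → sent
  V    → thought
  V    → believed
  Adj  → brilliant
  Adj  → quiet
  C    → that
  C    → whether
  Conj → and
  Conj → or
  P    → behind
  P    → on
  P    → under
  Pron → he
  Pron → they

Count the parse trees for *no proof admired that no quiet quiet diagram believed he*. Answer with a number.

[S [NP [Det no] [N proof]] [VP [V admired] [CP [C that] [S [NP [Det no] [AP [Adj quiet] [AP [Adj quiet]]] [N diagram]] [VP [V believed] [NP [Pron he]]]]]]]
No rule offers an alternative attachment or grouping for any span, so this is the only derivation.

1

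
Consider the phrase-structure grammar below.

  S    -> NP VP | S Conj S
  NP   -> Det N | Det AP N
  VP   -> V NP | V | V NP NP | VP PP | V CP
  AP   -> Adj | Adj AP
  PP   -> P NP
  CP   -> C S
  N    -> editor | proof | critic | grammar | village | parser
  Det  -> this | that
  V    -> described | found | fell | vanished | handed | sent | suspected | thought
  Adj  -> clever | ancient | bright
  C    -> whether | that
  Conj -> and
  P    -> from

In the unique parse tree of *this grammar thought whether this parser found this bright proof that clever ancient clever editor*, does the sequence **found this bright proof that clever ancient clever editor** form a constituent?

Yes

[S [NP [Det this] [N grammar]] [VP [V thought] [CP [C whether] [S [NP [Det this] [N parser]] [VP [V found] [NP [Det this] [AP [Adj bright]] [N proof]] [NP [Det that] [AP [Adj clever] [AP [Adj ancient] [AP [Adj clever]]]] [N editor]]]]]]]
The words 'found this bright proof that clever ancient clever editor' are exhaustively dominated by a single VP node (built by VP → V NP NP), so they form a constituent.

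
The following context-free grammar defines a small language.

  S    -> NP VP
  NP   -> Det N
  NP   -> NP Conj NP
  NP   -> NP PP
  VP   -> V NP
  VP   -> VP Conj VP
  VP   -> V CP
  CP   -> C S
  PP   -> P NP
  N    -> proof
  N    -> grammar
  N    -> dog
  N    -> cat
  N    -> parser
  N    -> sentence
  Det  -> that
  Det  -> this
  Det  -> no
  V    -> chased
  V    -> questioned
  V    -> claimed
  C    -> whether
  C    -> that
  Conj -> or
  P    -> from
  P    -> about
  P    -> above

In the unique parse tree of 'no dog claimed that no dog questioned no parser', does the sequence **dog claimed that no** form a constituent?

No

[S [NP [Det no] [N dog]] [VP [V claimed] [CP [C that] [S [NP [Det no] [N dog]] [VP [V questioned] [NP [Det no] [N parser]]]]]]]
The smallest constituent containing 'dog claimed that no' is the S spanning 'no dog claimed that no dog questioned no parser'; no single node in the tree dominates exactly the given words.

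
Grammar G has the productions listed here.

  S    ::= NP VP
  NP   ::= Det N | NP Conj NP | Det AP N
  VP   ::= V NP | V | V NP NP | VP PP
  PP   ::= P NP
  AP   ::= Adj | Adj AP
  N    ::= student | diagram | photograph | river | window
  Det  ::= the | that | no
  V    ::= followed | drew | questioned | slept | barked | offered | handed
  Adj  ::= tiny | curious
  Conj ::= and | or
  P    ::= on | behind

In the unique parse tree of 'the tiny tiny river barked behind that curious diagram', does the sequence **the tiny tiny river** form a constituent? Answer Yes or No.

[S [NP [Det the] [AP [Adj tiny] [AP [Adj tiny]]] [N river]] [VP [VP [V barked]] [PP [P behind] [NP [Det that] [AP [Adj curious]] [N diagram]]]]]
The words 'the tiny tiny river' are exhaustively dominated by a single NP node (built by NP → Det AP N), so they form a constituent.

Yes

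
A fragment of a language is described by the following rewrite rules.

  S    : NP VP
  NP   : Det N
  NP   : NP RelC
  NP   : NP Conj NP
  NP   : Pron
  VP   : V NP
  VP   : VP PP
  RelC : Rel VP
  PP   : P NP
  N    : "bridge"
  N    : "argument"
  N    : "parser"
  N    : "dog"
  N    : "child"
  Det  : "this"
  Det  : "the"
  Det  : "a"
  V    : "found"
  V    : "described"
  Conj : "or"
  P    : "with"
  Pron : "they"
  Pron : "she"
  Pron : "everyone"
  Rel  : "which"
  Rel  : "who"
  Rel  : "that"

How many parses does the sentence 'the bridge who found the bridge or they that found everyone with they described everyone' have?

Two of the 7 distinct bracketings:
[S [NP [NP [Det the] [N bridge]] [RelC [Rel who] [VP [V found] [NP [NP [NP [Det the] [N bridge]] [Conj or] [NP [Pron they]]] [RelC [Rel that] [VP [VP [V found] [NP [Pron everyone]]] [PP [P with] [NP [Pron they]]]]]]]]] [VP [V described] [NP [Pron everyone]]]]
[S [NP [NP [Det the] [N bridge]] [RelC [Rel who] [VP [V found] [NP [NP [Det the] [N bridge]] [Conj or] [NP [NP [Pron they]] [RelC [Rel that] [VP [VP [V found] [NP [Pron everyone]]] [PP [P with] [NP [Pron they]]]]]]]]]] [VP [V described] [NP [Pron everyone]]]]
The trees differ in how a recursive rule is bracketed over the same span.

7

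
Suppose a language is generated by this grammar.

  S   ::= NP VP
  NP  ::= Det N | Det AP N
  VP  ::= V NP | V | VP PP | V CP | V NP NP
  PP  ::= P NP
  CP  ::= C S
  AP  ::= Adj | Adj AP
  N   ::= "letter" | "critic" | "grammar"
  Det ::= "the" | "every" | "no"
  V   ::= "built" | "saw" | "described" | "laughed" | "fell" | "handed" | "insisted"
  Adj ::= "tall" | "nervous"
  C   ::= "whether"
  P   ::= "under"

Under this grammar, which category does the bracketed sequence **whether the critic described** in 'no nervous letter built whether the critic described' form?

CP

S
  NP
    Det: no
    AP
      Adj: nervous
    N: letter
  VP
    V: built
    CP
      C: whether
      S
        NP
          Det: the
          N: critic
        VP
          V: described
The span 'whether the critic described' is the CP node built by CP → C S.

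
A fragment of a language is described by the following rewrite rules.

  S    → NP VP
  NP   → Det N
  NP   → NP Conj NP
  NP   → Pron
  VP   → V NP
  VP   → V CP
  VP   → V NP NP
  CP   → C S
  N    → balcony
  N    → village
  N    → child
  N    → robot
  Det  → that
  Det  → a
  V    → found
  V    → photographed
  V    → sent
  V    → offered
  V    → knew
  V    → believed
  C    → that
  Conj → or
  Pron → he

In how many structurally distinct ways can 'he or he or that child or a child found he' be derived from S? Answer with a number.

5

Two of the 5 distinct bracketings:
[S [NP [NP [Pron he]] [Conj or] [NP [NP [Pron he]] [Conj or] [NP [NP [Det that] [N child]] [Conj or] [NP [Det a] [N child]]]]] [VP [V found] [NP [Pron he]]]]
[S [NP [NP [Pron he]] [Conj or] [NP [NP [NP [Pron he]] [Conj or] [NP [Det that] [N child]]] [Conj or] [NP [Det a] [N child]]]] [VP [V found] [NP [Pron he]]]]
The trees differ in how a recursive rule is bracketed over the same span.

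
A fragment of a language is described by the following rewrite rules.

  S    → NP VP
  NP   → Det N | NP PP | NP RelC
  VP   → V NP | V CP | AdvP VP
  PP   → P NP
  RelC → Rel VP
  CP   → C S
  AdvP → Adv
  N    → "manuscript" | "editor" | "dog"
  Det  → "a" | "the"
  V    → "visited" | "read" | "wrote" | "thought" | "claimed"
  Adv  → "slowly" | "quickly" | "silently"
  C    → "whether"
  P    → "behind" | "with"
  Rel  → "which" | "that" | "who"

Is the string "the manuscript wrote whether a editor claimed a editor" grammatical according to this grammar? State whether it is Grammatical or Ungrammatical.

S
  NP
    Det: the
    N: manuscript
  VP
    V: wrote
    CP
      C: whether
      S
        NP
          Det: a
          N: editor
        VP
          V: claimed
          NP
            Det: a
            N: editor
Each bracket corresponds to one application of a listed rule, so the string is derivable from S.

Grammatical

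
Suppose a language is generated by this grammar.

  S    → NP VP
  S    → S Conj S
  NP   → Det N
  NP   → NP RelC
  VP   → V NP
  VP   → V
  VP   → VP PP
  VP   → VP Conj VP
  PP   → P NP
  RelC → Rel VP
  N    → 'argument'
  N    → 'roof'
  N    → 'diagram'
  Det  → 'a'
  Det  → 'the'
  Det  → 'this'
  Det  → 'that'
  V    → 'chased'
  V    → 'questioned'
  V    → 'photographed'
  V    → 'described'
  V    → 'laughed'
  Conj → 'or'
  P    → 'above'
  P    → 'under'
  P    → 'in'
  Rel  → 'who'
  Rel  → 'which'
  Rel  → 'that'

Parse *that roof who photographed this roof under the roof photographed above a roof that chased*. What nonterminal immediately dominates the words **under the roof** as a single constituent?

PP

[S [NP [NP [Det that] [N roof]] [RelC [Rel who] [VP [VP [V photographed] [NP [Det this] [N roof]]] [PP [P under] [NP [Det the] [N roof]]]]]] [VP [VP [V photographed]] [PP [P above] [NP [NP [Det a] [N roof]] [RelC [Rel that] [VP [V chased]]]]]]]
The span 'under the roof' is the PP node built by PP → P NP.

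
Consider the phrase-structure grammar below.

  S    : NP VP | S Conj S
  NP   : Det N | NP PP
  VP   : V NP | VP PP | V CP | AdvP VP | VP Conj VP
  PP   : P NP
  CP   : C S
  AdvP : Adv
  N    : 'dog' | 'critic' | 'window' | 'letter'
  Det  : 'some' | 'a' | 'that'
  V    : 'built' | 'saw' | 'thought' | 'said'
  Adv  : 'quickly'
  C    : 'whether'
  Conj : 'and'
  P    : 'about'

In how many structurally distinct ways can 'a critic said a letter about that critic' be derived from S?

2

The two bracketings:
[S [NP [Det a] [N critic]] [VP [V said] [NP [NP [Det a] [N letter]] [PP [P about] [NP [Det that] [N critic]]]]]]
[S [NP [Det a] [N critic]] [VP [VP [V said] [NP [Det a] [N letter]]] [PP [P about] [NP [Det that] [N critic]]]]]
The difference turns on whether NP → NP PP is used at the relevant span, versus an alternative expansion of NP.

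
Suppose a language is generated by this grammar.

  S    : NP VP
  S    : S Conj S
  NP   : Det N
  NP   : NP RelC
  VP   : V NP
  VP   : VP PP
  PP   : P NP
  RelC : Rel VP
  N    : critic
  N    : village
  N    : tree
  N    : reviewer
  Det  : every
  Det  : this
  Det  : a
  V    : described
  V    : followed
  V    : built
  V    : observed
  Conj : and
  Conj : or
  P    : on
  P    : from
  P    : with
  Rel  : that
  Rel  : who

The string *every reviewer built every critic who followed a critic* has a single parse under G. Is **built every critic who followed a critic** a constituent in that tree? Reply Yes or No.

[S [NP [Det every] [N reviewer]] [VP [V built] [NP [NP [Det every] [N critic]] [RelC [Rel who] [VP [V followed] [NP [Det a] [N critic]]]]]]]
The words 'built every critic who followed a critic' are exhaustively dominated by a single VP node (built by VP → V NP), so they form a constituent.

Yes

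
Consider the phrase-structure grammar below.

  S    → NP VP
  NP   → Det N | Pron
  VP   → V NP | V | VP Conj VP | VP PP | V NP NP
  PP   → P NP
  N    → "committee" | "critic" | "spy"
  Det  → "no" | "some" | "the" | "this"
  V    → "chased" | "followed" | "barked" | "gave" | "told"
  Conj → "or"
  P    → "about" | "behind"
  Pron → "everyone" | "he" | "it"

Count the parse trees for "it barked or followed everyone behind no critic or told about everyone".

7

Two of the 7 distinct bracketings:
[S [NP [Pron it]] [VP [VP [V barked]] [Conj or] [VP [VP [VP [V followed] [NP [Pron everyone]]] [PP [P behind] [NP [Det no] [N critic]]]] [Conj or] [VP [VP [V told]] [PP [P about] [NP [Pron everyone]]]]]]]
[S [NP [Pron it]] [VP [VP [V barked]] [Conj or] [VP [VP [VP [VP [V followed] [NP [Pron everyone]]] [PP [P behind] [NP [Det no] [N critic]]]] [Conj or] [VP [V told]]] [PP [P about] [NP [Pron everyone]]]]]]
The trees differ in how a recursive rule is bracketed over the same span.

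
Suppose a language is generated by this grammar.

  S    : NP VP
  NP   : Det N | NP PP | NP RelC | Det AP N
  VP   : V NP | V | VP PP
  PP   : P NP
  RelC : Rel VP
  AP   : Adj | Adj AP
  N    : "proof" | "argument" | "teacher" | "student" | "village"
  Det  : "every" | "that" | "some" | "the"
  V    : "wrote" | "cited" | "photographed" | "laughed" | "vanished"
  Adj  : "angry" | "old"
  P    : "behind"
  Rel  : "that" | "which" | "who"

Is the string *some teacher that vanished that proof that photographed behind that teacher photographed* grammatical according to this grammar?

S
  NP
    NP
      NP
        Det: some
        N: teacher
      RelC
        Rel: that
        VP
          V: vanished
          NP
            NP
              Det: that
              N: proof
            RelC
              Rel: that
              VP
                V: photographed
    PP
      P: behind
      NP
        Det: that
        N: teacher
  VP
    V: photographed
Every word is introduced by a lexical rule and the phrasal rules combine the resulting categories into a single S.

Grammatical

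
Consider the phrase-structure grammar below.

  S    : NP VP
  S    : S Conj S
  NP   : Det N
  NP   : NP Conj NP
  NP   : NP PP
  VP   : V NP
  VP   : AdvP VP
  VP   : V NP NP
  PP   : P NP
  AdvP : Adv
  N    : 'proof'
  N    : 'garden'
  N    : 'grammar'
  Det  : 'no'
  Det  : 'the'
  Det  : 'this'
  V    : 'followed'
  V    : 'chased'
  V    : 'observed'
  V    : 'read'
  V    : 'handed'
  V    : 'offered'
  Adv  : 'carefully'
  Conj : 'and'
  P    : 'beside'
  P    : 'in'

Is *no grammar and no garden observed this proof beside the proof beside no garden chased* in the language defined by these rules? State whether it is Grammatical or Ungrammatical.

Ungrammatical

For S → NP VP, every NP-prefix leaves a non-VP remainder: after 'no grammar' the remainder is not a VP; after 'no grammar and no garden' the remainder is not a VP. The alternative S rule S → S Conj S likewise has no satisfying split.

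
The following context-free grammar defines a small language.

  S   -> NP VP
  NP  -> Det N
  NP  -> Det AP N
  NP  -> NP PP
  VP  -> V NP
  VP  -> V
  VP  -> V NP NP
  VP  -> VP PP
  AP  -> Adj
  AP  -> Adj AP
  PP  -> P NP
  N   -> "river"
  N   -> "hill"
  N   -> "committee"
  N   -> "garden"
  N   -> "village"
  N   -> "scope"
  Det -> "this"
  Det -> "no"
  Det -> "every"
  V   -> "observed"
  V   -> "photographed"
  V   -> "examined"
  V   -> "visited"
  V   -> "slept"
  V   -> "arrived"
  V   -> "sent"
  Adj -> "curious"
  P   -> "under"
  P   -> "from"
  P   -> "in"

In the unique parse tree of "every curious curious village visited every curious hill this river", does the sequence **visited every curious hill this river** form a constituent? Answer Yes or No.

Yes

[S [NP [Det every] [AP [Adj curious] [AP [Adj curious]]] [N village]] [VP [V visited] [NP [Det every] [AP [Adj curious]] [N hill]] [NP [Det this] [N river]]]]
The words 'visited every curious hill this river' are exhaustively dominated by a single VP node (built by VP → V NP NP), so they form a constituent.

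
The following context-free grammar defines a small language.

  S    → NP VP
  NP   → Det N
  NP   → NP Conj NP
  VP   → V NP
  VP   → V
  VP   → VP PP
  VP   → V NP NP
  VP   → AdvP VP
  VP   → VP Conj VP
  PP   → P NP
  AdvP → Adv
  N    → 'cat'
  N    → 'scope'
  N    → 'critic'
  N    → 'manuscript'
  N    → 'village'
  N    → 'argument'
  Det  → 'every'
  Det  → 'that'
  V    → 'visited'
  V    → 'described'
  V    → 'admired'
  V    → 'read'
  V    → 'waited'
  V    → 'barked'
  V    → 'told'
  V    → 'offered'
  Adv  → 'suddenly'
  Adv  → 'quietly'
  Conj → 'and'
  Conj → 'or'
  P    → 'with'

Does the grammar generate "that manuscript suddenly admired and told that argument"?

Grammatical

[S [NP [Det that] [N manuscript]] [VP [AdvP [Adv suddenly]] [VP [VP [V admired]] [Conj and] [VP [V told] [NP [Det that] [N argument]]]]]]
The bracketing above is licensed at every node by one of the given productions, with S at the root.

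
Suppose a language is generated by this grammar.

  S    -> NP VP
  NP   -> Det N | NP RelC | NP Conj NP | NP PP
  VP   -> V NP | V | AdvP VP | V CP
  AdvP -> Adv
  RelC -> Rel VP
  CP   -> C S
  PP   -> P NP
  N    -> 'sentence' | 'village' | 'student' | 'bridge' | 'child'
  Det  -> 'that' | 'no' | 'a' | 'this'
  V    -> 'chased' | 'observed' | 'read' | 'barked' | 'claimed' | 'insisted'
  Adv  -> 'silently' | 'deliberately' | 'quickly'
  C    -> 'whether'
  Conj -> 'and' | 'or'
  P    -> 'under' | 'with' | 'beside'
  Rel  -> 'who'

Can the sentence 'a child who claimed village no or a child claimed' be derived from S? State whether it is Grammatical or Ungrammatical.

Ungrammatical

A V word can never sit immediately before an N word in any string this grammar generates, so the substring 'claimed village' rules out a derivation.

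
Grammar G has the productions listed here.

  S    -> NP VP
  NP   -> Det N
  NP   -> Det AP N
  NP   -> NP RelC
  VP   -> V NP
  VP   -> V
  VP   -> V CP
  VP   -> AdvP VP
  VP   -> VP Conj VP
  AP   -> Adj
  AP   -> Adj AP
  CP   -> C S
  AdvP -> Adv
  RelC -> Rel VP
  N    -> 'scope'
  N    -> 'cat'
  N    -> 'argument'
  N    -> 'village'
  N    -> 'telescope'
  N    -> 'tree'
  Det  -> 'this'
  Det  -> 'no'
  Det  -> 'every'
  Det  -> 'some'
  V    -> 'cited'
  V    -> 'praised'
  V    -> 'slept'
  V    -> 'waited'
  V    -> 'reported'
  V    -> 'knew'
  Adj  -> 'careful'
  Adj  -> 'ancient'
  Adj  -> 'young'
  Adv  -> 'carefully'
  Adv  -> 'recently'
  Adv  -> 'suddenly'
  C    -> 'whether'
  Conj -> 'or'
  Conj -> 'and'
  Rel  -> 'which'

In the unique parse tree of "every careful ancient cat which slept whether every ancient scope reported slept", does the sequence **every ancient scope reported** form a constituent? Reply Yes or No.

[S [NP [NP [Det every] [AP [Adj careful] [AP [Adj ancient]]] [N cat]] [RelC [Rel which] [VP [V slept] [CP [C whether] [S [NP [Det every] [AP [Adj ancient]] [N scope]] [VP [V reported]]]]]]] [VP [V slept]]]
The words 'every ancient scope reported' are exhaustively dominated by a single S node (built by S → NP VP), so they form a constituent.

Yes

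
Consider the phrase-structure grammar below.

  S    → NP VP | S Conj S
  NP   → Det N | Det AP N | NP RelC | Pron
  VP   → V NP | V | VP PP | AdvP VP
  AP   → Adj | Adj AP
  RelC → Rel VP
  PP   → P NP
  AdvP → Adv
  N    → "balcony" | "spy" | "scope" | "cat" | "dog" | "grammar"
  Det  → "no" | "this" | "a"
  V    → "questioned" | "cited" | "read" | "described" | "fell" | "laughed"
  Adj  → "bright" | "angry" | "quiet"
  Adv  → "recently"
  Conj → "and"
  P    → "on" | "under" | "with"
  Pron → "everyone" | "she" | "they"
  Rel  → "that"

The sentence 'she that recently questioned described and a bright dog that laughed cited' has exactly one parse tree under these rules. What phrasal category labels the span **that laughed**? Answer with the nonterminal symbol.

RelC

S
  S
    NP
      NP
        Pron: she
      RelC
        Rel: that
        VP
          AdvP
            Adv: recently
          VP
            V: questioned
    VP
      V: described
  Conj: and
  S
    NP
      NP
        Det: a
        AP
          Adj: bright
        N: dog
      RelC
        Rel: that
        VP
          V: laughed
    VP
      V: cited
The span 'that laughed' is the RelC node built by RelC → Rel VP.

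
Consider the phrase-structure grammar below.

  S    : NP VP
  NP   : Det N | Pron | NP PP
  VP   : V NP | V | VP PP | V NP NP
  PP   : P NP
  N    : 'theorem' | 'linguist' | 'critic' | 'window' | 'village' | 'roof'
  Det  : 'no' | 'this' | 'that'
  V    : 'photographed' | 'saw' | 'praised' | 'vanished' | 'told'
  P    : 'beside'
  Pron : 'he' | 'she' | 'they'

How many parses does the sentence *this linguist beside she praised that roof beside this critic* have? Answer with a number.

2

The two bracketings:
[S [NP [NP [Det this] [N linguist]] [PP [P beside] [NP [Pron she]]]] [VP [V praised] [NP [NP [Det that] [N roof]] [PP [P beside] [NP [Det this] [N critic]]]]]]
[S [NP [NP [Det this] [N linguist]] [PP [P beside] [NP [Pron she]]]] [VP [VP [V praised] [NP [Det that] [N roof]]] [PP [P beside] [NP [Det this] [N critic]]]]]
The difference turns on whether VP → VP PP is used at the relevant span, versus an alternative expansion of VP.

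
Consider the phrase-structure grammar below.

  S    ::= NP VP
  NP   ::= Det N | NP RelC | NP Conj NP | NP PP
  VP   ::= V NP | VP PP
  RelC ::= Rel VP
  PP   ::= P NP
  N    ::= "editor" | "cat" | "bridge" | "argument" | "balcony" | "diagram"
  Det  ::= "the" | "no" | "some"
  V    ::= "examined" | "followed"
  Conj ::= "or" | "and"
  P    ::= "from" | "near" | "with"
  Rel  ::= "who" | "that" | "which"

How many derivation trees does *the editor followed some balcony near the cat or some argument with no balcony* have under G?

10

Two of the 10 distinct bracketings:
[S [NP [Det the] [N editor]] [VP [V followed] [NP [NP [NP [Det some] [N balcony]] [PP [P near] [NP [Det the] [N cat]]]] [Conj or] [NP [NP [Det some] [N argument]] [PP [P with] [NP [Det no] [N balcony]]]]]]]
[S [NP [Det the] [N editor]] [VP [V followed] [NP [NP [Det some] [N balcony]] [PP [P near] [NP [NP [Det the] [N cat]] [Conj or] [NP [NP [Det some] [N argument]] [PP [P with] [NP [Det no] [N balcony]]]]]]]]]
The trees differ in how a recursive rule is bracketed over the same span.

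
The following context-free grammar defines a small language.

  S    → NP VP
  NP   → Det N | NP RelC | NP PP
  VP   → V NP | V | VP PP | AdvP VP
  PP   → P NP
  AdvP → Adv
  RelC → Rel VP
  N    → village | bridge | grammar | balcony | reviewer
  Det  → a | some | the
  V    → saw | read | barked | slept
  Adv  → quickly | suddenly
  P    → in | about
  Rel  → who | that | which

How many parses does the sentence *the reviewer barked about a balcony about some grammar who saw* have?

Two of the 3 distinct bracketings:
[S [NP [Det the] [N reviewer]] [VP [VP [V barked]] [PP [P about] [NP [NP [NP [Det a] [N balcony]] [PP [P about] [NP [Det some] [N grammar]]]] [RelC [Rel who] [VP [V saw]]]]]]]
[S [NP [Det the] [N reviewer]] [VP [VP [V barked]] [PP [P about] [NP [NP [Det a] [N balcony]] [PP [P about] [NP [NP [Det some] [N grammar]] [RelC [Rel who] [VP [V saw]]]]]]]]]
The trees differ in how a recursive rule is bracketed over the same span.

3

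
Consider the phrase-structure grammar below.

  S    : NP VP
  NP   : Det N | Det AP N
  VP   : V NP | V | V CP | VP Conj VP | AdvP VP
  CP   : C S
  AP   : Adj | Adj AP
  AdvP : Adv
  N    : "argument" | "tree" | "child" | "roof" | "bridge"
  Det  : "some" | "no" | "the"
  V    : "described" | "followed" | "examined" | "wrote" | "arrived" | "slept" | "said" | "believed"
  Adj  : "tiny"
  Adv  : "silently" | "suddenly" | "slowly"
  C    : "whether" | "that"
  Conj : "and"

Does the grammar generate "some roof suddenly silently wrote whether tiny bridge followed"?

A C word can never sit immediately before an Adj word in any string this grammar generates, so the substring 'whether tiny' rules out a derivation.

Ungrammatical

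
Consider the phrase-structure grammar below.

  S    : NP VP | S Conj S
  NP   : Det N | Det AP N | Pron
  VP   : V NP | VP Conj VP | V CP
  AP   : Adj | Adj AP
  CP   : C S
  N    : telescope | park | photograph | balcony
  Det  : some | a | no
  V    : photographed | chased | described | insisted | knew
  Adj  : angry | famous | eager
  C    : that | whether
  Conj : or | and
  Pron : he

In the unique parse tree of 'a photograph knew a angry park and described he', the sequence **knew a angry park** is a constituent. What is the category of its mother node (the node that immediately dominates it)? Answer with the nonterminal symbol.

VP

[S [NP [Det a] [N photograph]] [VP [VP [V knew] [NP [Det a] [AP [Adj angry]] [N park]]] [Conj and] [VP [V described] [NP [Pron he]]]]]
The span 'knew a angry park' is the VP node built by VP → V NP.
Its mother is the VP built by VP → VP Conj VP.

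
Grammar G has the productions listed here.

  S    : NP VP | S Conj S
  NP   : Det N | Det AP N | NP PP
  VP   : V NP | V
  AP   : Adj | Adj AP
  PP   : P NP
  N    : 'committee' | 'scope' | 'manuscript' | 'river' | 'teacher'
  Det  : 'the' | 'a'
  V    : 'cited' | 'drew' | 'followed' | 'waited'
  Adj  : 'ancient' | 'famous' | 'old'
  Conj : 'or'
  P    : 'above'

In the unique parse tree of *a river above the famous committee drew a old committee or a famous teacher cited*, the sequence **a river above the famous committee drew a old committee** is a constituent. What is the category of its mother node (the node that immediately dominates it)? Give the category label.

S

[S [S [NP [NP [Det a] [N river]] [PP [P above] [NP [Det the] [AP [Adj famous]] [N committee]]]] [VP [V drew] [NP [Det a] [AP [Adj old]] [N committee]]]] [Conj or] [S [NP [Det a] [AP [Adj famous]] [N teacher]] [VP [V cited]]]]
The span 'a river above the famous committee drew a old committee' is the S node built by S → NP VP.
Its mother is the S built by S → S Conj S.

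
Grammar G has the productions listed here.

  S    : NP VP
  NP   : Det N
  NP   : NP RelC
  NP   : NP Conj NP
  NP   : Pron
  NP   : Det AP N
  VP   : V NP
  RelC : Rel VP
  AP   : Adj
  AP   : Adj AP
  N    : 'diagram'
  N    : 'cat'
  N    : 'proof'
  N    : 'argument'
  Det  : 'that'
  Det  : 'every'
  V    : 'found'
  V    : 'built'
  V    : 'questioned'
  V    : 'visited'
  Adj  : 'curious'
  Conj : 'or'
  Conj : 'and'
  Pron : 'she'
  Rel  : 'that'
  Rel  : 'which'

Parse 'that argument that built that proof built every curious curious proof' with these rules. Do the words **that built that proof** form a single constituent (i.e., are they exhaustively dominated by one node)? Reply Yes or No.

Yes

[S [NP [NP [Det that] [N argument]] [RelC [Rel that] [VP [V built] [NP [Det that] [N proof]]]]] [VP [V built] [NP [Det every] [AP [Adj curious] [AP [Adj curious]]] [N proof]]]]
The words 'that built that proof' are exhaustively dominated by a single RelC node (built by RelC → Rel VP), so they form a constituent.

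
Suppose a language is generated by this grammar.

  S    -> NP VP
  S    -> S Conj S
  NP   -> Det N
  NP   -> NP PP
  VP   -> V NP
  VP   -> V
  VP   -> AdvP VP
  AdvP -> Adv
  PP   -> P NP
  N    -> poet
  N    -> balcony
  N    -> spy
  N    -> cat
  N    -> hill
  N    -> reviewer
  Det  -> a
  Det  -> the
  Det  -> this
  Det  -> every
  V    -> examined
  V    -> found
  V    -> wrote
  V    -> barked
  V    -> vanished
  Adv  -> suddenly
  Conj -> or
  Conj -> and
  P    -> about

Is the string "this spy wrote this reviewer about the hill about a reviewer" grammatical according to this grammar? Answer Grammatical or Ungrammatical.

[S [NP [Det this] [N spy]] [VP [V wrote] [NP [NP [Det this] [N reviewer]] [PP [P about] [NP [NP [Det the] [N hill]] [PP [P about] [NP [Det a] [N reviewer]]]]]]]]
Every word is introduced by a lexical rule and the phrasal rules combine the resulting categories into a single S.

Grammatical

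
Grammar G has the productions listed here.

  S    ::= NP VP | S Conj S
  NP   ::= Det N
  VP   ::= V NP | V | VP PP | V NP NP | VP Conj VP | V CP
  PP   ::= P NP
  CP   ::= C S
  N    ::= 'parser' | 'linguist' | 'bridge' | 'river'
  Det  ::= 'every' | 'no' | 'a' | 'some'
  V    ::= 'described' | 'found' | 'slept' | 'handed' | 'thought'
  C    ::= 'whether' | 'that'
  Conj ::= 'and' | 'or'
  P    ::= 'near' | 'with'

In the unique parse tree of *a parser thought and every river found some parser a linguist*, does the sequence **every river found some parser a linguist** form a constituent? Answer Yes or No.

Yes

[S [S [NP [Det a] [N parser]] [VP [V thought]]] [Conj and] [S [NP [Det every] [N river]] [VP [V found] [NP [Det some] [N parser]] [NP [Det a] [N linguist]]]]]
The words 'every river found some parser a linguist' are exhaustively dominated by a single S node (built by S → NP VP), so they form a constituent.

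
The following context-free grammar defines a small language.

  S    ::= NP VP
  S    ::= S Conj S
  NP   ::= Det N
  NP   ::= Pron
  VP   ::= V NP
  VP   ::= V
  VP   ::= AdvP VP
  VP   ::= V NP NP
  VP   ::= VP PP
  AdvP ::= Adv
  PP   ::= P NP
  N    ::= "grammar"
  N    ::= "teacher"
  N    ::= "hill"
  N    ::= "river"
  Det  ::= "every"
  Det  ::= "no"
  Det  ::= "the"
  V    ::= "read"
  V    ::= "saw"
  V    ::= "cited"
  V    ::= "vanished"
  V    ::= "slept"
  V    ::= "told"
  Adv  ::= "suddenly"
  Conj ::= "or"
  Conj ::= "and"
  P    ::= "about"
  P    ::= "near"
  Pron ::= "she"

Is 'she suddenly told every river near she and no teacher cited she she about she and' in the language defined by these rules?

Ungrammatical

For S → NP VP, the only prefix that parses as NP is 'she', but the remainder 'suddenly told every river near she and no teacher cited she she about she and' is not a VP under these rules. The alternative S rule S → S Conj S likewise has no satisfying split.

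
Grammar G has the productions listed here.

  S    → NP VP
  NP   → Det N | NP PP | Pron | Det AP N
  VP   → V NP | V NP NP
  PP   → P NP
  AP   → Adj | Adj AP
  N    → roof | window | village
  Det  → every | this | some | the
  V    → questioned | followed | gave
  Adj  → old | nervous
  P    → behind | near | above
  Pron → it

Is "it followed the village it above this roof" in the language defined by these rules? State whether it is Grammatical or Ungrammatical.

Grammatical

S
  NP
    Pron: it
  VP
    V: followed
    NP
      Det: the
      N: village
    NP
      NP
        Pron: it
      PP
        P: above
        NP
          Det: this
          N: roof
Each bracket corresponds to one application of a listed rule, so the string is derivable from S.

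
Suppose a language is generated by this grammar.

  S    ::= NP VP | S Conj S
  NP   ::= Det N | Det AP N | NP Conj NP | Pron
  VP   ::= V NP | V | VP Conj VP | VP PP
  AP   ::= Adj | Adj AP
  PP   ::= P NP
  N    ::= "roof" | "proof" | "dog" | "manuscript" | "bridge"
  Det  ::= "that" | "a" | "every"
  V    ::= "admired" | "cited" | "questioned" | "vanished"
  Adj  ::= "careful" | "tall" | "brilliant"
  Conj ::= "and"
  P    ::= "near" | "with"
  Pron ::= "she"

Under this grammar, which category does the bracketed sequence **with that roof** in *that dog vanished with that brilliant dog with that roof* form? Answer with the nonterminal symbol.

PP

S
  NP
    Det: that
    N: dog
  VP
    VP
      VP
        V: vanished
      PP
        P: with
        NP
          Det: that
          AP
            Adj: brilliant
          N: dog
    PP
      P: with
      NP
        Det: that
        N: roof
The span 'with that roof' is the PP node built by PP → P NP.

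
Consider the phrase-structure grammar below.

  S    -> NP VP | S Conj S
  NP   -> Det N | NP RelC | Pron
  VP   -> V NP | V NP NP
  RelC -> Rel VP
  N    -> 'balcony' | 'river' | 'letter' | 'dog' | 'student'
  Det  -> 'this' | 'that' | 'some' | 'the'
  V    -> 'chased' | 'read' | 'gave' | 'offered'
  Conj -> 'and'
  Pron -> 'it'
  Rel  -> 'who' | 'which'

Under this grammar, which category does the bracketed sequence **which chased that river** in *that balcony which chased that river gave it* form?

S
  NP
    NP
      Det: that
      N: balcony
    RelC
      Rel: which
      VP
        V: chased
        NP
          Det: that
          N: river
  VP
    V: gave
    NP
      Pron: it
The span 'which chased that river' is the RelC node built by RelC → Rel VP.

RelC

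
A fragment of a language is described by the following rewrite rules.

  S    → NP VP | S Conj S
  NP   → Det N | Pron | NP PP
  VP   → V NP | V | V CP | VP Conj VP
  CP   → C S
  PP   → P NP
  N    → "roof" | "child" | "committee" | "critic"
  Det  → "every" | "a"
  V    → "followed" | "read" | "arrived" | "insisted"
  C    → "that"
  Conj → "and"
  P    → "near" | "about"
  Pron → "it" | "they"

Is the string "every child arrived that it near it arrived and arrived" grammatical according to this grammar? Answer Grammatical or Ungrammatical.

Grammatical

S
  NP
    Det: every
    N: child
  VP
    V: arrived
    CP
      C: that
      S
        NP
          NP
            Pron: it
          PP
            P: near
            NP
              Pron: it
        VP
          VP
            V: arrived
          Conj: and
          VP
            V: arrived
The bracketing above is licensed at every node by one of the given productions, with S at the root.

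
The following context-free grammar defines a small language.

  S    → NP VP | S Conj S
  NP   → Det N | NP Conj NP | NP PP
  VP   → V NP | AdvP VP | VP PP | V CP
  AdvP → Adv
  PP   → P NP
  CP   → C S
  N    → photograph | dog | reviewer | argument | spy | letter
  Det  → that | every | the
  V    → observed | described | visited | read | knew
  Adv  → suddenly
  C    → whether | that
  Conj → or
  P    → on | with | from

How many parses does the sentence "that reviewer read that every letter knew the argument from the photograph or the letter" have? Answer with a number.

Two of the 4 distinct bracketings:
[S [NP [Det that] [N reviewer]] [VP [VP [V read] [CP [C that] [S [NP [Det every] [N letter]] [VP [V knew] [NP [Det the] [N argument]]]]]] [PP [P from] [NP [NP [Det the] [N photograph]] [Conj or] [NP [Det the] [N letter]]]]]]
[S [NP [Det that] [N reviewer]] [VP [V read] [CP [C that] [S [NP [Det every] [N letter]] [VP [V knew] [NP [NP [NP [Det the] [N argument]] [PP [P from] [NP [Det the] [N photograph]]]] [Conj or] [NP [Det the] [N letter]]]]]]]]
The difference turns on whether NP → NP PP is used at the relevant span, versus an alternative expansion of NP.

4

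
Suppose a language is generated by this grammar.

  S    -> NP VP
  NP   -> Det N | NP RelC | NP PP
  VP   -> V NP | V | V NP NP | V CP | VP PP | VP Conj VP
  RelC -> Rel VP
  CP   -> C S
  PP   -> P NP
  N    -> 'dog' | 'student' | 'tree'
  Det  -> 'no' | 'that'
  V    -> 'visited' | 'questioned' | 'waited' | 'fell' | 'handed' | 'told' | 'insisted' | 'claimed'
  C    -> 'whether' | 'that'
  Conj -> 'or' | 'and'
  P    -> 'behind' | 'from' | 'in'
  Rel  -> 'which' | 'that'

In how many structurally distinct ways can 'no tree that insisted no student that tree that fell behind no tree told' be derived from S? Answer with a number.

Two of the 6 distinct bracketings:
[S [NP [NP [Det no] [N tree]] [RelC [Rel that] [VP [V insisted] [NP [Det no] [N student]] [NP [NP [Det that] [N tree]] [RelC [Rel that] [VP [VP [V fell]] [PP [P behind] [NP [Det no] [N tree]]]]]]]]] [VP [V told]]]
[S [NP [NP [Det no] [N tree]] [RelC [Rel that] [VP [V insisted] [NP [Det no] [N student]] [NP [NP [NP [Det that] [N tree]] [RelC [Rel that] [VP [V fell]]]] [PP [P behind] [NP [Det no] [N tree]]]]]]] [VP [V told]]]
The difference turns on whether NP → NP PP is used at the relevant span, versus an alternative expansion of NP.

6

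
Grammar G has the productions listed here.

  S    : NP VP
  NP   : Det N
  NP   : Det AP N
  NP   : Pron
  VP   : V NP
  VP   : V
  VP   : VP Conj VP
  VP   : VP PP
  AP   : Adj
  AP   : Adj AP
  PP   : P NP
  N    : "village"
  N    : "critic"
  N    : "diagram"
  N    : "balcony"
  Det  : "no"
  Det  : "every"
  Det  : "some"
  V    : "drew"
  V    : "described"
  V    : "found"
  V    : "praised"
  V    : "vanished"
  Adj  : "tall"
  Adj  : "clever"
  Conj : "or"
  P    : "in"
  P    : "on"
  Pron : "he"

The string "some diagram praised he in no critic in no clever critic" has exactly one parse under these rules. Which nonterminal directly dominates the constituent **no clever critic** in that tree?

PP

S
  NP
    Det: some
    N: diagram
  VP
    VP
      VP
        V: praised
        NP
          Pron: he
      PP
        P: in
        NP
          Det: no
          N: critic
    PP
      P: in
      NP
        Det: no
        AP
          Adj: clever
        N: critic
The span 'no clever critic' is the NP node built by NP → Det AP N.
Its mother is the PP built by PP → P NP.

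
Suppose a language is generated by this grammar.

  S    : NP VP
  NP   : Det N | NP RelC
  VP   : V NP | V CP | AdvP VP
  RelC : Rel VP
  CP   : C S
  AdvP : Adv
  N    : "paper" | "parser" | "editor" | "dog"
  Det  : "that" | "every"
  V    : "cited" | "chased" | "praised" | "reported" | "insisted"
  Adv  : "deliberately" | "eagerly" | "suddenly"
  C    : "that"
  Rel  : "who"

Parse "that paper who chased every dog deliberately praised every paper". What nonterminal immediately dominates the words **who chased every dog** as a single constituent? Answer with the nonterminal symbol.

RelC

[S [NP [NP [Det that] [N paper]] [RelC [Rel who] [VP [V chased] [NP [Det every] [N dog]]]]] [VP [AdvP [Adv deliberately]] [VP [V praised] [NP [Det every] [N paper]]]]]
The span 'who chased every dog' is the RelC node built by RelC → Rel VP.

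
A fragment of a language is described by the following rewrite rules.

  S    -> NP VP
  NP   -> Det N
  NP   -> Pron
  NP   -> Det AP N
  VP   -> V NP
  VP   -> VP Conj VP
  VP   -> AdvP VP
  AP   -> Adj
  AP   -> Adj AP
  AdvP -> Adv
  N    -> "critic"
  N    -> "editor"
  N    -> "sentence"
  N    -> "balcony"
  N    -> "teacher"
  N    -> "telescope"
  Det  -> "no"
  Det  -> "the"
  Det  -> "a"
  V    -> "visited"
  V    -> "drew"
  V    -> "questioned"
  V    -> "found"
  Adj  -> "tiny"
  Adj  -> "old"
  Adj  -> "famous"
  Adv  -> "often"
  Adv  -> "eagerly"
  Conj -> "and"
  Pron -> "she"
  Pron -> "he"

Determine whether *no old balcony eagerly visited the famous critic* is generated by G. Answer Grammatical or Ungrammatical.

Grammatical

S
  NP
    Det: no
    AP
      Adj: old
    N: balcony
  VP
    AdvP
      Adv: eagerly
    VP
      V: visited
      NP
        Det: the
        AP
          Adj: famous
        N: critic
Each bracket corresponds to one application of a listed rule, so the string is derivable from S.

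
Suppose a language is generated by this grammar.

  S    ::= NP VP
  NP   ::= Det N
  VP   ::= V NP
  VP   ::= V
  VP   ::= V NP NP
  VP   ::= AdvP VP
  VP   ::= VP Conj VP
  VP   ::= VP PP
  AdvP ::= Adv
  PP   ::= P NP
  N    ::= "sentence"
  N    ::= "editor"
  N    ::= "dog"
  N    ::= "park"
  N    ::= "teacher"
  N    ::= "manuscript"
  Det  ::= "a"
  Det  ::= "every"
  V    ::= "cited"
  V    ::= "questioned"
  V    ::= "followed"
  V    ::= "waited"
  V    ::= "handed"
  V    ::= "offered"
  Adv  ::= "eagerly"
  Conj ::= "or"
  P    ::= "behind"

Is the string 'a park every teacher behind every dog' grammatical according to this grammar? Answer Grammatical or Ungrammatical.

Ungrammatical

For S → NP VP, the only prefix that parses as NP is 'a park', but the remainder 'every teacher behind every dog' is not a VP under these rules.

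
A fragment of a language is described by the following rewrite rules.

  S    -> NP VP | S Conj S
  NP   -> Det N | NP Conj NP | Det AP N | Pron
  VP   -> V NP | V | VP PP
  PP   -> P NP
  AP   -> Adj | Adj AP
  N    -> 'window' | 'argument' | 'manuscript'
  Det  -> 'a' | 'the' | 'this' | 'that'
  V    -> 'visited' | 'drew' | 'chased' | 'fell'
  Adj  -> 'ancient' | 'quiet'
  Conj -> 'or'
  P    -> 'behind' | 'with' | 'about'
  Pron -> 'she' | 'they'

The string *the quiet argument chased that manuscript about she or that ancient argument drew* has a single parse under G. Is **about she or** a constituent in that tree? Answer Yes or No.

No

[S [S [NP [Det the] [AP [Adj quiet]] [N argument]] [VP [VP [V chased] [NP [Det that] [N manuscript]]] [PP [P about] [NP [Pron she]]]]] [Conj or] [S [NP [Det that] [AP [Adj ancient]] [N argument]] [VP [V drew]]]]
The smallest constituent containing 'about she or' is the S spanning 'the quiet argument chased that manuscript about she or that ancient argument drew'; no single node in the tree dominates exactly the given words.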